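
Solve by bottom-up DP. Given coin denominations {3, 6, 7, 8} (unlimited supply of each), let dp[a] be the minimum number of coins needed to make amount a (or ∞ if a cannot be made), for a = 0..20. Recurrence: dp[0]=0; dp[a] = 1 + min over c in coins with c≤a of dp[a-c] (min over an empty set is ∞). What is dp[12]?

2

 a  0  1  2  3  4  5  6  7  8  9 10 11 12 13 14 15 16 17 18 19 20
dp  0  -  -  1  -  -  1  1  1  2  2  2  2  2  2  2  2  3  3  3  3
(- denotes ∞ / unreachable)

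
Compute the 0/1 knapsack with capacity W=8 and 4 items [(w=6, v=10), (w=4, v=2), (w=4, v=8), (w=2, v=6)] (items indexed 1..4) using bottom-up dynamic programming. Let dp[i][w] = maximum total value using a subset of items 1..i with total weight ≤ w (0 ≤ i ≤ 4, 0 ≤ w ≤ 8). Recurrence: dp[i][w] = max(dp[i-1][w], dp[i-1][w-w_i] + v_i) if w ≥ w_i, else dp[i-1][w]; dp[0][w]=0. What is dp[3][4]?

8

i\w   0   1   2   3   4   5   6   7   8
  0   0   0   0   0   0   0   0   0   0
  1   0   0   0   0   0   0  10  10  10
  2   0   0   0   0   2   2  10  10  10
  3   0   0   0   0   8   8  10  10  10
  4   0   0   6   6   8   8  14  14  16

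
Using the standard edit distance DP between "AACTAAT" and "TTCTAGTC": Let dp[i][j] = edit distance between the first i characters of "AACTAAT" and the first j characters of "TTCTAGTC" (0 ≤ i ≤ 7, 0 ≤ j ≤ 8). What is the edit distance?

   ''  T  T  C  T  A  G  T  C
''  0  1  2  3  4  5  6  7  8
 A  1  1  2  3  4  4  5  6  7
 A  2  2  2  3  4  4  5  6  7
 C  3  3  3  2  3  4  5  6  6
 T  4  3  3  3  2  3  4  5  6
 A  5  4  4  4  3  2  3  4  5
 A  6  5  5  5  4  3  3  4  5
 T  7  6  5  6  5  4  4  3  4

4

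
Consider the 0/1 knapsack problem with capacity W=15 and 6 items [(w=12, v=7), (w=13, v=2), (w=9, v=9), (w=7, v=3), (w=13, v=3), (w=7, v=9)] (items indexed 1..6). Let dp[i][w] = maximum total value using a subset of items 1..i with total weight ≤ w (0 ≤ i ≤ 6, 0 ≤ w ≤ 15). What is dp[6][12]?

9

i\w   0   1   2   3   4   5   6   7   8   9  10  11  12  13  14  15
  0   0   0   0   0   0   0   0   0   0   0   0   0   0   0   0   0
  1   0   0   0   0   0   0   0   0   0   0   0   0   7   7   7   7
  2   0   0   0   0   0   0   0   0   0   0   0   0   7   7   7   7
  3   0   0   0   0   0   0   0   0   0   9   9   9   9   9   9   9
  4   0   0   0   0   0   0   0   3   3   9   9   9   9   9   9   9
  5   0   0   0   0   0   0   0   3   3   9   9   9   9   9   9   9
  6   0   0   0   0   0   0   0   9   9   9   9   9   9   9  12  12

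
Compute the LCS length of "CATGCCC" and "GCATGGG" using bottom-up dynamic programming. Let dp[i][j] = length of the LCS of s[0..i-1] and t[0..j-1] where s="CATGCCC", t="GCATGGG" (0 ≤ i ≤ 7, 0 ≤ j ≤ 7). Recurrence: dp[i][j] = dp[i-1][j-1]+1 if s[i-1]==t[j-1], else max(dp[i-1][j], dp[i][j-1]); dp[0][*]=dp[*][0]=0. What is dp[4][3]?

2

   ''  G  C  A  T  G  G  G
''  0  0  0  0  0  0  0  0
 C  0  0  1  1  1  1  1  1
 A  0  0  1  2  2  2  2  2
 T  0  0  1  2  3  3  3  3
 G  0  1  1  2  3  4  4  4
 C  0  1  2  2  3  4  4  4
 C  0  1  2  2  3  4  4  4
 C  0  1  2  2  3  4  4  4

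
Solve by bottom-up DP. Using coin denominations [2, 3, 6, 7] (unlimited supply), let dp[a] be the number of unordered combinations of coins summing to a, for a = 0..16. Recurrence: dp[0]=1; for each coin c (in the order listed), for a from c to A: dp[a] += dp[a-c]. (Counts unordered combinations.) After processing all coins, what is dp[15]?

9

after  coin     0     1     2     3     4     5     6     7     8     9    10    11    12    13    14    15    16
          2     1     0     1     0     1     0     1     0     1     0     1     0     1     0     1     0     1
          3     1     0     1     1     1     1     2     1     2     2     2     2     3     2     3     3     3
          6     1     0     1     1     1     1     3     1     3     3     3     3     6     3     6     6     6
          7     1     0     1     1     1     1     3     2     3     4     4     4     7     6     8     9    10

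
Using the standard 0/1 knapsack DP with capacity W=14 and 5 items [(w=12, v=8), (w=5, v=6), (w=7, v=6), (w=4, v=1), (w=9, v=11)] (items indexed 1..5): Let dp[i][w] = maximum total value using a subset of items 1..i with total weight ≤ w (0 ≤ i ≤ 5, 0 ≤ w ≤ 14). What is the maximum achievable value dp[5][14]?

i\w   0   1   2   3   4   5   6   7   8   9  10  11  12  13  14
  0   0   0   0   0   0   0   0   0   0   0   0   0   0   0   0
  1   0   0   0   0   0   0   0   0   0   0   0   0   8   8   8
  2   0   0   0   0   0   6   6   6   6   6   6   6   8   8   8
  3   0   0   0   0   0   6   6   6   6   6   6   6  12  12  12
  4   0   0   0   0   1   6   6   6   6   7   7   7  12  12  12
  5   0   0   0   0   1   6   6   6   6  11  11  11  12  12  17

17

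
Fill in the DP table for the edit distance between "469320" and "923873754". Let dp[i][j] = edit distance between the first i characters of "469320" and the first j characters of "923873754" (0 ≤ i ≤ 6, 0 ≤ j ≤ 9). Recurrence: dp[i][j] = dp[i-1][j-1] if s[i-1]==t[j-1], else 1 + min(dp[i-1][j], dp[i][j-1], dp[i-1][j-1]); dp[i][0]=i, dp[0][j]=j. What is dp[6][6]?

   ''  9  2  3  8  7  3  7  5  4
''  0  1  2  3  4  5  6  7  8  9
 4  1  1  2  3  4  5  6  7  8  8
 6  2  2  2  3  4  5  6  7  8  9
 9  3  2  3  3  4  5  6  7  8  9
 3  4  3  3  3  4  5  5  6  7  8
 2  5  4  3  4  4  5  6  6  7  8
 0  6  5  4  4  5  5  6  7  7  8

6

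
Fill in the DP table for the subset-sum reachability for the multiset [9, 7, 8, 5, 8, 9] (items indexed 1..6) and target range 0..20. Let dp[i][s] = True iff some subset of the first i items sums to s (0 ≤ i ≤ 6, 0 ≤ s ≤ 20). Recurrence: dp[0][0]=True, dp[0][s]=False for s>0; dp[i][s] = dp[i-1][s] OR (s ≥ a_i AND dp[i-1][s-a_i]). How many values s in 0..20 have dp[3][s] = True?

i\s   0   1   2   3   4   5   6   7   8   9  10  11  12  13  14  15  16  17  18  19  20
  0   T   F   F   F   F   F   F   F   F   F   F   F   F   F   F   F   F   F   F   F   F
  1   T   F   F   F   F   F   F   F   F   T   F   F   F   F   F   F   F   F   F   F   F
  2   T   F   F   F   F   F   F   T   F   T   F   F   F   F   F   F   T   F   F   F   F
  3   T   F   F   F   F   F   F   T   T   T   F   F   F   F   F   T   T   T   F   F   F
  4   T   F   F   F   F   T   F   T   T   T   F   F   T   T   T   T   T   T   F   F   T
  5   T   F   F   F   F   T   F   T   T   T   F   F   T   T   T   T   T   T   F   F   T
  6   T   F   F   F   F   T   F   T   T   T   F   F   T   T   T   T   T   T   T   F   T

7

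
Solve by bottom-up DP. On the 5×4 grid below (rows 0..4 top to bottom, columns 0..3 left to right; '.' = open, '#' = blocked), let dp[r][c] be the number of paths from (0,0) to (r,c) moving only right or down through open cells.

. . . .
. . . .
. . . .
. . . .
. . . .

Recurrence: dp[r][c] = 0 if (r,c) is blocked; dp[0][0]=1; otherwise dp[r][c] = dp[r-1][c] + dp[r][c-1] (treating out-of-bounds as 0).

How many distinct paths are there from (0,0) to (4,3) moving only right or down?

35

r\c   0   1   2   3
  0   1   1   1   1
  1   1   2   3   4
  2   1   3   6  10
  3   1   4  10  20
  4   1   5  15  35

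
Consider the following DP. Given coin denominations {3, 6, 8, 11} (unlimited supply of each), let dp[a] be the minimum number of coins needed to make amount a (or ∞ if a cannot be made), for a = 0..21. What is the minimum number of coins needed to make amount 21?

4

 a  0  1  2  3  4  5  6  7  8  9 10 11 12 13 14 15 16 17 18 19 20 21
dp  0  -  -  1  -  -  1  -  1  2  -  1  2  -  2  3  2  2  3  2  3  4
(- denotes ∞ / unreachable)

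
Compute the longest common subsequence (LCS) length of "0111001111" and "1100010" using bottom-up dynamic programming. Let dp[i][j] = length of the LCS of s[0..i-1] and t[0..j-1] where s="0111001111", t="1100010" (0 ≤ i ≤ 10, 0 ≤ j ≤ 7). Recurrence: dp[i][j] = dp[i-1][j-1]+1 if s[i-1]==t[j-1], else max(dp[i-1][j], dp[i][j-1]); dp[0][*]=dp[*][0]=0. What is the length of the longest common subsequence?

   ''  1  1  0  0  0  1  0
''  0  0  0  0  0  0  0  0
 0  0  0  0  1  1  1  1  1
 1  0  1  1  1  1  1  2  2
 1  0  1  2  2  2  2  2  2
 1  0  1  2  2  2  2  3  3
 0  0  1  2  3  3  3  3  4
 0  0  1  2  3  4  4  4  4
 1  0  1  2  3  4  4  5  5
 1  0  1  2  3  4  4  5  5
 1  0  1  2  3  4  4  5  5
 1  0  1  2  3  4  4  5  5

5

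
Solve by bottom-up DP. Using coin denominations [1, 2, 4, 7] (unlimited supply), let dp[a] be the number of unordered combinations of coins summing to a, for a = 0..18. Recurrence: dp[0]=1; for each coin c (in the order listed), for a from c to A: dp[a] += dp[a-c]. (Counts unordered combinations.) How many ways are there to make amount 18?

after  coin     0     1     2     3     4     5     6     7     8     9    10    11    12    13    14    15    16    17    18
          1     1     1     1     1     1     1     1     1     1     1     1     1     1     1     1     1     1     1     1
          2     1     1     2     2     3     3     4     4     5     5     6     6     7     7     8     8     9     9    10
          4     1     1     2     2     4     4     6     6     9     9    12    12    16    16    20    20    25    25    30
          7     1     1     2     2     4     4     6     7    10    11    14    16    20    22    27    30    36    39    46

46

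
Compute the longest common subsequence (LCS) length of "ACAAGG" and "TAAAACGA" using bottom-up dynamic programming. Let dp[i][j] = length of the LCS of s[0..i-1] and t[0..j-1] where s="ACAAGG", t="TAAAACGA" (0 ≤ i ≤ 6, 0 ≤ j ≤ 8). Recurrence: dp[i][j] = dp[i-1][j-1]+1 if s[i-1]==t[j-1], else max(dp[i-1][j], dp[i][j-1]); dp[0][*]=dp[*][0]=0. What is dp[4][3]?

   ''  T  A  A  A  A  C  G  A
''  0  0  0  0  0  0  0  0  0
 A  0  0  1  1  1  1  1  1  1
 C  0  0  1  1  1  1  2  2  2
 A  0  0  1  2  2  2  2  2  3
 A  0  0  1  2  3  3  3  3  3
 G  0  0  1  2  3  3  3  4  4
 G  0  0  1  2  3  3  3  4  4

2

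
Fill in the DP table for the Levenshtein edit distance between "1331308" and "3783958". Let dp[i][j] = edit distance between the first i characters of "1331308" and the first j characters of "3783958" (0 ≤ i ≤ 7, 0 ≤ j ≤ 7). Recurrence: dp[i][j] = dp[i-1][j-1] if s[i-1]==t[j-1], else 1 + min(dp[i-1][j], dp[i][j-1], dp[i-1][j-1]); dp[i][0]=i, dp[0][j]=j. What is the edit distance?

   ''  3  7  8  3  9  5  8
''  0  1  2  3  4  5  6  7
 1  1  1  2  3  4  5  6  7
 3  2  1  2  3  3  4  5  6
 3  3  2  2  3  3  4  5  6
 1  4  3  3  3  4  4  5  6
 3  5  4  4  4  3  4  5  6
 0  6  5  5  5  4  4  5  6
 8  7  6  6  5  5  5  5  5

5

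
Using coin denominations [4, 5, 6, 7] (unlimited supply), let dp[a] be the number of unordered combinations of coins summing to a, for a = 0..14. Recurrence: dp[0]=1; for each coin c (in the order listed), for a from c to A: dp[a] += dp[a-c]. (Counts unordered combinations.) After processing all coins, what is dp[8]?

after  coin     0     1     2     3     4     5     6     7     8     9    10    11    12    13    14
          4     1     0     0     0     1     0     0     0     1     0     0     0     1     0     0
          5     1     0     0     0     1     1     0     0     1     1     1     0     1     1     1
          6     1     0     0     0     1     1     1     0     1     1     2     1     2     1     2
          7     1     0     0     0     1     1     1     1     1     1     2     2     3     2     3

1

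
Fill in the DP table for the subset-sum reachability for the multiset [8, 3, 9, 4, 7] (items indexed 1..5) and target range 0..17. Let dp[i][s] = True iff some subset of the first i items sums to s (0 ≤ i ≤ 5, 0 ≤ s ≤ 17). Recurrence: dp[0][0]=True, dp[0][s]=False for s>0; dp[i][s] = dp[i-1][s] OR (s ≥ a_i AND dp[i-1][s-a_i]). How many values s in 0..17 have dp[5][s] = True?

i\s   0   1   2   3   4   5   6   7   8   9  10  11  12  13  14  15  16  17
  0   T   F   F   F   F   F   F   F   F   F   F   F   F   F   F   F   F   F
  1   T   F   F   F   F   F   F   F   T   F   F   F   F   F   F   F   F   F
  2   T   F   F   T   F   F   F   F   T   F   F   T   F   F   F   F   F   F
  3   T   F   F   T   F   F   F   F   T   T   F   T   T   F   F   F   F   T
  4   T   F   F   T   T   F   F   T   T   T   F   T   T   T   F   T   T   T
  5   T   F   F   T   T   F   F   T   T   T   T   T   T   T   T   T   T   T

14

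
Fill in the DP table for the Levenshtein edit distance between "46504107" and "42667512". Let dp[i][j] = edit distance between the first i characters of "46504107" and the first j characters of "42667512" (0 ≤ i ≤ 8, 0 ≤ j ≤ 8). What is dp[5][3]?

   ''  4  2  6  6  7  5  1  2
''  0  1  2  3  4  5  6  7  8
 4  1  0  1  2  3  4  5  6  7
 6  2  1  1  1  2  3  4  5  6
 5  3  2  2  2  2  3  3  4  5
 0  4  3  3  3  3  3  4  4  5
 4  5  4  4  4  4  4  4  5  5
 1  6  5  5  5  5  5  5  4  5
 0  7  6  6  6  6  6  6  5  5
 7  8  7  7  7  7  6  7  6  6

4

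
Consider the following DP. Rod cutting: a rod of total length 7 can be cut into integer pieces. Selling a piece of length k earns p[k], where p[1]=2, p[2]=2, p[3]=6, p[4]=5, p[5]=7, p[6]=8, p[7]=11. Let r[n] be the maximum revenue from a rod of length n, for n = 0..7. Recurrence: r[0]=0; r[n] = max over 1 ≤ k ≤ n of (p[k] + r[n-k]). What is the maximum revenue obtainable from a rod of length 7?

14

   n    0    1    2    3    4    5    6    7
r[n]    0    2    4    6    8   10   12   14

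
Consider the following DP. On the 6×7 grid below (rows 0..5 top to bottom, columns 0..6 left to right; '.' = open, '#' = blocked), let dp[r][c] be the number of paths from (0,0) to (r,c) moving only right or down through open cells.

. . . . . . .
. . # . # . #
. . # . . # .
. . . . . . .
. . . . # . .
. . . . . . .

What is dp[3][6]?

6

r\c   0   1   2   3   4   5   6
  0   1   1   1   1   1   1   1
  1   1   2   0   1   0   1   0
  2   1   3   0   1   1   0   0
  3   1   4   4   5   6   6   6
  4   1   5   9  14   0   6  12
  5   1   6  15  29  29  35  47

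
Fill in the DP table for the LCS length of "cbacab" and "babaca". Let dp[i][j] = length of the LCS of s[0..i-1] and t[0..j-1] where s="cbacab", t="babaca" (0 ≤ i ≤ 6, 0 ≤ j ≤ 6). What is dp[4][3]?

   ''  b  a  b  a  c  a
''  0  0  0  0  0  0  0
 c  0  0  0  0  0  1  1
 b  0  1  1  1  1  1  1
 a  0  1  2  2  2  2  2
 c  0  1  2  2  2  3  3
 a  0  1  2  2  3  3  4
 b  0  1  2  3  3  3  4

2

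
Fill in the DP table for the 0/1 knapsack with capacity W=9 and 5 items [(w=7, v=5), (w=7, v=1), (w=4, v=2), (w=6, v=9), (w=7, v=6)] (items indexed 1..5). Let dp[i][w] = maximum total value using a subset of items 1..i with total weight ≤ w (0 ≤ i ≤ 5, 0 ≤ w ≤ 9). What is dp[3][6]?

2

i\w   0   1   2   3   4   5   6   7   8   9
  0   0   0   0   0   0   0   0   0   0   0
  1   0   0   0   0   0   0   0   5   5   5
  2   0   0   0   0   0   0   0   5   5   5
  3   0   0   0   0   2   2   2   5   5   5
  4   0   0   0   0   2   2   9   9   9   9
  5   0   0   0   0   2   2   9   9   9   9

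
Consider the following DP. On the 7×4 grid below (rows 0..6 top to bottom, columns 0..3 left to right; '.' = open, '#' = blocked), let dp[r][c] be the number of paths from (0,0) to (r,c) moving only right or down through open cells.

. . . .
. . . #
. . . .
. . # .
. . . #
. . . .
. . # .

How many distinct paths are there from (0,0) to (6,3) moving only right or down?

11

r\c   0   1   2   3
  0   1   1   1   1
  1   1   2   3   0
  2   1   3   6   6
  3   1   4   0   6
  4   1   5   5   0
  5   1   6  11  11
  6   1   7   0  11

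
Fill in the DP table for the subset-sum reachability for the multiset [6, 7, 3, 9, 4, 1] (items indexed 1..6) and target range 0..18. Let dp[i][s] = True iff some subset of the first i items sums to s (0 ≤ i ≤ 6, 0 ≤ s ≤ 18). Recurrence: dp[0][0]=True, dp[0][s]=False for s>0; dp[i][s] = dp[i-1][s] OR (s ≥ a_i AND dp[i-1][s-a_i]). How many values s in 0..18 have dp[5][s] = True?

i\s   0   1   2   3   4   5   6   7   8   9  10  11  12  13  14  15  16  17  18
  0   T   F   F   F   F   F   F   F   F   F   F   F   F   F   F   F   F   F   F
  1   T   F   F   F   F   F   T   F   F   F   F   F   F   F   F   F   F   F   F
  2   T   F   F   F   F   F   T   T   F   F   F   F   F   T   F   F   F   F   F
  3   T   F   F   T   F   F   T   T   F   T   T   F   F   T   F   F   T   F   F
  4   T   F   F   T   F   F   T   T   F   T   T   F   T   T   F   T   T   F   T
  5   T   F   F   T   T   F   T   T   F   T   T   T   T   T   T   T   T   T   T
  6   T   T   F   T   T   T   T   T   T   T   T   T   T   T   T   T   T   T   T

15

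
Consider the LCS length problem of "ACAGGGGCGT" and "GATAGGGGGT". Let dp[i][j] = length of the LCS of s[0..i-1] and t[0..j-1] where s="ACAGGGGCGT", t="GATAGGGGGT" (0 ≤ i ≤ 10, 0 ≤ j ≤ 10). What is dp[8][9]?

   ''  G  A  T  A  G  G  G  G  G  T
''  0  0  0  0  0  0  0  0  0  0  0
 A  0  0  1  1  1  1  1  1  1  1  1
 C  0  0  1  1  1  1  1  1  1  1  1
 A  0  0  1  1  2  2  2  2  2  2  2
 G  0  1  1  1  2  3  3  3  3  3  3
 G  0  1  1  1  2  3  4  4  4  4  4
 G  0  1  1  1  2  3  4  5  5  5  5
 G  0  1  1  1  2  3  4  5  6  6  6
 C  0  1  1  1  2  3  4  5  6  6  6
 G  0  1  1  1  2  3  4  5  6  7  7
 T  0  1  1  2  2  3  4  5  6  7  8

6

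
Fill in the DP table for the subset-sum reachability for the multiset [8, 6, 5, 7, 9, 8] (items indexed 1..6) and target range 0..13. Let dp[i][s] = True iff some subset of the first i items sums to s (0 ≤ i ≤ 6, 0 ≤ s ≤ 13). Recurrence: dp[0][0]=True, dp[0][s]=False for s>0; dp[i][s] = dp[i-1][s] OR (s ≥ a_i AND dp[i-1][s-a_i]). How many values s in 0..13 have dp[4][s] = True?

8

i\s   0   1   2   3   4   5   6   7   8   9  10  11  12  13
  0   T   F   F   F   F   F   F   F   F   F   F   F   F   F
  1   T   F   F   F   F   F   F   F   T   F   F   F   F   F
  2   T   F   F   F   F   F   T   F   T   F   F   F   F   F
  3   T   F   F   F   F   T   T   F   T   F   F   T   F   T
  4   T   F   F   F   F   T   T   T   T   F   F   T   T   T
  5   T   F   F   F   F   T   T   T   T   T   F   T   T   T
  6   T   F   F   F   F   T   T   T   T   T   F   T   T   T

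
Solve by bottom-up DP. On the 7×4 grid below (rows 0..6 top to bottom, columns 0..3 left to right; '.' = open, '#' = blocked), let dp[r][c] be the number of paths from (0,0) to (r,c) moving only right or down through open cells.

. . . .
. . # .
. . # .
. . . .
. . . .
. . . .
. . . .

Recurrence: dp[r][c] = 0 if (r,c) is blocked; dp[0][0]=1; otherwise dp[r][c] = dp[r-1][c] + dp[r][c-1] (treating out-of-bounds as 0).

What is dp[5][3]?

r\c   0   1   2   3
  0   1   1   1   1
  1   1   2   0   1
  2   1   3   0   1
  3   1   4   4   5
  4   1   5   9  14
  5   1   6  15  29
  6   1   7  22  51

29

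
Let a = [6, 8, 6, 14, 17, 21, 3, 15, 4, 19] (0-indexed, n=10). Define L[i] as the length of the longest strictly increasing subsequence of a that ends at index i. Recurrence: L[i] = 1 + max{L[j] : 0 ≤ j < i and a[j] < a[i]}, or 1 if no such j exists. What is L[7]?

4

   i    0    1    2    3    4    5    6    7    8    9
a[i]    6    8    6   14   17   21    3   15    4   19
L[i]    1    2    1    3    4    5    1    4    2    5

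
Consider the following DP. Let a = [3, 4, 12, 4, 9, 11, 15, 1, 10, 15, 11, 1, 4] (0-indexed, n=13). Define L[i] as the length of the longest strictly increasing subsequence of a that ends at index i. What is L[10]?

   i    0    1    2    3    4    5    6    7    8    9   10   11   12
a[i]    3    4   12    4    9   11   15    1   10   15   11    1    4
L[i]    1    2    3    2    3    4    5    1    4    5    5    1    2

5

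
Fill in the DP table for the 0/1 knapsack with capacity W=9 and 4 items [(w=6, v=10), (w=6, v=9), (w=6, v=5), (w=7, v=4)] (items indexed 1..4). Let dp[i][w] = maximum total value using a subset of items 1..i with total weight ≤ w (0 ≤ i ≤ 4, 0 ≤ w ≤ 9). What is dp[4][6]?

i\w   0   1   2   3   4   5   6   7   8   9
  0   0   0   0   0   0   0   0   0   0   0
  1   0   0   0   0   0   0  10  10  10  10
  2   0   0   0   0   0   0  10  10  10  10
  3   0   0   0   0   0   0  10  10  10  10
  4   0   0   0   0   0   0  10  10  10  10

10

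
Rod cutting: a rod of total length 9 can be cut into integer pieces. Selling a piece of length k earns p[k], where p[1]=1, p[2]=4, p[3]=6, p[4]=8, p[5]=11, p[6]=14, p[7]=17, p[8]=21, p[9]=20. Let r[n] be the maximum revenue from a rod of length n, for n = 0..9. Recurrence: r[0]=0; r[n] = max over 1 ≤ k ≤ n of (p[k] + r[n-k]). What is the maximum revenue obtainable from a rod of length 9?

22

   n    0    1    2    3    4    5    6    7    8    9
r[n]    0    1    4    6    8   11   14   17   21   22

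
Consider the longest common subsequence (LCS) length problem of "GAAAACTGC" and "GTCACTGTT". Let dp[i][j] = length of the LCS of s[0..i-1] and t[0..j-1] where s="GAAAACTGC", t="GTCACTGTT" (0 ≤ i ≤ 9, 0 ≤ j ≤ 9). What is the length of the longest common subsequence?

5

   ''  G  T  C  A  C  T  G  T  T
''  0  0  0  0  0  0  0  0  0  0
 G  0  1  1  1  1  1  1  1  1  1
 A  0  1  1  1  2  2  2  2  2  2
 A  0  1  1  1  2  2  2  2  2  2
 A  0  1  1  1  2  2  2  2  2  2
 A  0  1  1  1  2  2  2  2  2  2
 C  0  1  1  2  2  3  3  3  3  3
 T  0  1  2  2  2  3  4  4  4  4
 G  0  1  2  2  2  3  4  5  5  5
 C  0  1  2  3  3  3  4  5  5  5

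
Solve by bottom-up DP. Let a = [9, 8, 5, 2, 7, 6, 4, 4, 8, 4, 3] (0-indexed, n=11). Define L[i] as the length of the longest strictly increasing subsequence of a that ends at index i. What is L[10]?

   i    0    1    2    3    4    5    6    7    8    9   10
a[i]    9    8    5    2    7    6    4    4    8    4    3
L[i]    1    1    1    1    2    2    2    2    3    2    2

2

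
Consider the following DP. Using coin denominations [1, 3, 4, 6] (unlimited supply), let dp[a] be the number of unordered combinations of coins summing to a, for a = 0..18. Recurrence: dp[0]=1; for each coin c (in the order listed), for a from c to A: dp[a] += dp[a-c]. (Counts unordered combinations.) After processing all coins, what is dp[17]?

30

after  coin     0     1     2     3     4     5     6     7     8     9    10    11    12    13    14    15    16    17    18
          1     1     1     1     1     1     1     1     1     1     1     1     1     1     1     1     1     1     1     1
          3     1     1     1     2     2     2     3     3     3     4     4     4     5     5     5     6     6     6     7
          4     1     1     1     2     3     3     4     5     6     7     8     9    11    12    13    15    17    18    20
          6     1     1     1     2     3     3     5     6     7     9    11    12    16    18    20    24    28    30    36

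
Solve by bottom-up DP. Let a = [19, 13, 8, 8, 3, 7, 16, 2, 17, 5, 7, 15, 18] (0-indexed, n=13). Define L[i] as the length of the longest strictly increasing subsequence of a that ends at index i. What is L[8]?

4

   i    0    1    2    3    4    5    6    7    8    9   10   11   12
a[i]   19   13    8    8    3    7   16    2   17    5    7   15   18
L[i]    1    1    1    1    1    2    3    1    4    2    3    4    5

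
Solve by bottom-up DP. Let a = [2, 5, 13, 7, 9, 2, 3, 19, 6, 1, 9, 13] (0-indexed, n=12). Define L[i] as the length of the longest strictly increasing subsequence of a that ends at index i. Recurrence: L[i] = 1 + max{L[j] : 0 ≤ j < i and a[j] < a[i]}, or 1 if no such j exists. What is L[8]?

   i    0    1    2    3    4    5    6    7    8    9   10   11
a[i]    2    5   13    7    9    2    3   19    6    1    9   13
L[i]    1    2    3    3    4    1    2    5    3    1    4    5

3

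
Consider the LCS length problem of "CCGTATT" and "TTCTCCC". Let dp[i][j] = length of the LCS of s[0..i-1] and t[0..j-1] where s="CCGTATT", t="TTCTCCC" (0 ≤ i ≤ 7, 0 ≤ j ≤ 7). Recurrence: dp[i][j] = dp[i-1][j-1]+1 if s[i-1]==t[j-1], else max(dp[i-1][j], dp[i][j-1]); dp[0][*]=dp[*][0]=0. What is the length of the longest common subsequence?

3

   ''  T  T  C  T  C  C  C
''  0  0  0  0  0  0  0  0
 C  0  0  0  1  1  1  1  1
 C  0  0  0  1  1  2  2  2
 G  0  0  0  1  1  2  2  2
 T  0  1  1  1  2  2  2  2
 A  0  1  1  1  2  2  2  2
 T  0  1  2  2  2  2  2  2
 T  0  1  2  2  3  3  3  3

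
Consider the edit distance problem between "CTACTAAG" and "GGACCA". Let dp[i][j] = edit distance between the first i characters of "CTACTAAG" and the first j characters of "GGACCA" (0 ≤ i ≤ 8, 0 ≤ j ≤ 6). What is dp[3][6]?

   ''  G  G  A  C  C  A
''  0  1  2  3  4  5  6
 C  1  1  2  3  3  4  5
 T  2  2  2  3  4  4  5
 A  3  3  3  2  3  4  4
 C  4  4  4  3  2  3  4
 T  5  5  5  4  3  3  4
 A  6  6  6  5  4  4  3
 A  7  7  7  6  5  5  4
 G  8  7  7  7  6  6  5

4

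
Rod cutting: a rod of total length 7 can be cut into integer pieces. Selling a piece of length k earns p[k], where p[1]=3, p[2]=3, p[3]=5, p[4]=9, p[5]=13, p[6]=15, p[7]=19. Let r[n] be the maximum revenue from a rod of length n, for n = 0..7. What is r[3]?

9

   n    0    1    2    3    4    5    6    7
r[n]    0    3    6    9   12   15   18   21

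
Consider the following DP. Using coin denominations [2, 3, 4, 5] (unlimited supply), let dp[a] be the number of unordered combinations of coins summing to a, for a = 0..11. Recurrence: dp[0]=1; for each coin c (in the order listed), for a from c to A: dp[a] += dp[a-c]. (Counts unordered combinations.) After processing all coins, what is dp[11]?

after  coin     0     1     2     3     4     5     6     7     8     9    10    11
          2     1     0     1     0     1     0     1     0     1     0     1     0
          3     1     0     1     1     1     1     2     1     2     2     2     2
          4     1     0     1     1     2     1     3     2     4     3     5     4
          5     1     0     1     1     2     2     3     3     5     5     7     7

7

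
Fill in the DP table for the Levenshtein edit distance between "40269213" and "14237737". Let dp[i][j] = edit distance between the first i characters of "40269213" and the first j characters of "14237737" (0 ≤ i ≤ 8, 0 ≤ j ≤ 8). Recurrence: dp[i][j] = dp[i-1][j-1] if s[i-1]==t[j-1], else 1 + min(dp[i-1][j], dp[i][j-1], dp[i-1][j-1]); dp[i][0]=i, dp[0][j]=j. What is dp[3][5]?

4

   ''  1  4  2  3  7  7  3  7
''  0  1  2  3  4  5  6  7  8
 4  1  1  1  2  3  4  5  6  7
 0  2  2  2  2  3  4  5  6  7
 2  3  3  3  2  3  4  5  6  7
 6  4  4  4  3  3  4  5  6  7
 9  5  5  5  4  4  4  5  6  7
 2  6  6  6  5  5  5  5  6  7
 1  7  6  7  6  6  6  6  6  7
 3  8  7  7  7  6  7  7  6  7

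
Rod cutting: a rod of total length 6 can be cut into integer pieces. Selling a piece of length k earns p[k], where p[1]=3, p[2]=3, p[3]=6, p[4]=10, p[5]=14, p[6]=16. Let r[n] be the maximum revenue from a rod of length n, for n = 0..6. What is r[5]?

   n    0    1    2    3    4    5    6
r[n]    0    3    6    9   12   15   18

15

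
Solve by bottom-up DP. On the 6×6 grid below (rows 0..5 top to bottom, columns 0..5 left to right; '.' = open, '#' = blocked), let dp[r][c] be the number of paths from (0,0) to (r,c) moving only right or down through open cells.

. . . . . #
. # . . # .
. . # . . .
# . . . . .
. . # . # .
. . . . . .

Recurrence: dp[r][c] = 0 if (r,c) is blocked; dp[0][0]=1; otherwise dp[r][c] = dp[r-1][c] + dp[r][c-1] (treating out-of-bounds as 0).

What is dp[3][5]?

r\c   0   1   2   3   4   5
  0   1   1   1   1   1   0
  1   1   0   1   2   0   0
  2   1   1   0   2   2   2
  3   0   1   1   3   5   7
  4   0   1   0   3   0   7
  5   0   1   1   4   4  11

7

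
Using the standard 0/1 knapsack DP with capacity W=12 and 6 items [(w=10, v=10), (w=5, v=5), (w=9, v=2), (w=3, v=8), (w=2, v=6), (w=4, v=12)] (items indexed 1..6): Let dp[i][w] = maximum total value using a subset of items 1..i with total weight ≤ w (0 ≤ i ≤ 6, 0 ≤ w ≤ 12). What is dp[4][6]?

8

i\w   0   1   2   3   4   5   6   7   8   9  10  11  12
  0   0   0   0   0   0   0   0   0   0   0   0   0   0
  1   0   0   0   0   0   0   0   0   0   0  10  10  10
  2   0   0   0   0   0   5   5   5   5   5  10  10  10
  3   0   0   0   0   0   5   5   5   5   5  10  10  10
  4   0   0   0   8   8   8   8   8  13  13  13  13  13
  5   0   0   6   8   8  14  14  14  14  14  19  19  19
  6   0   0   6   8  12  14  18  20  20  26  26  26  26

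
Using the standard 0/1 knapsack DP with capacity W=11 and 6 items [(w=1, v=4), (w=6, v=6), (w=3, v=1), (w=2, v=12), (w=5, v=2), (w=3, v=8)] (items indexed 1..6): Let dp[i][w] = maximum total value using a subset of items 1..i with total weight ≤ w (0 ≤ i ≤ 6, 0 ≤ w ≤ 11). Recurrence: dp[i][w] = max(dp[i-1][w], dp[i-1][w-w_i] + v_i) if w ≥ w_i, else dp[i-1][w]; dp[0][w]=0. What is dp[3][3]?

i\w   0   1   2   3   4   5   6   7   8   9  10  11
  0   0   0   0   0   0   0   0   0   0   0   0   0
  1   0   4   4   4   4   4   4   4   4   4   4   4
  2   0   4   4   4   4   4   6  10  10  10  10  10
  3   0   4   4   4   5   5   6  10  10  10  11  11
  4   0   4  12  16  16  16  17  17  18  22  22  22
  5   0   4  12  16  16  16  17  17  18  22  22  22
  6   0   4  12  16  16  20  24  24  24  25  25  26

4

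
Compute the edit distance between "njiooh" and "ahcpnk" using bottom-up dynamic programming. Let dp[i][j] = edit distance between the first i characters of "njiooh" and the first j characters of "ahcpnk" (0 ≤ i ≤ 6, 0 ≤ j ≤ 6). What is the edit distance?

   ''  a  h  c  p  n  k
''  0  1  2  3  4  5  6
 n  1  1  2  3  4  4  5
 j  2  2  2  3  4  5  5
 i  3  3  3  3  4  5  6
 o  4  4  4  4  4  5  6
 o  5  5  5  5  5  5  6
 h  6  6  5  6  6  6  6

6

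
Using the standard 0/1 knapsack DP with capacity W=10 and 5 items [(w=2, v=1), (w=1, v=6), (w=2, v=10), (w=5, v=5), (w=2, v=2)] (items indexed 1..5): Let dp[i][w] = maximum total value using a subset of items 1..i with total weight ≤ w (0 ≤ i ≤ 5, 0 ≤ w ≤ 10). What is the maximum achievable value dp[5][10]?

23

i\w   0   1   2   3   4   5   6   7   8   9  10
  0   0   0   0   0   0   0   0   0   0   0   0
  1   0   0   1   1   1   1   1   1   1   1   1
  2   0   6   6   7   7   7   7   7   7   7   7
  3   0   6  10  16  16  17  17  17  17  17  17
  4   0   6  10  16  16  17  17  17  21  21  22
  5   0   6  10  16  16  18  18  19  21  21  23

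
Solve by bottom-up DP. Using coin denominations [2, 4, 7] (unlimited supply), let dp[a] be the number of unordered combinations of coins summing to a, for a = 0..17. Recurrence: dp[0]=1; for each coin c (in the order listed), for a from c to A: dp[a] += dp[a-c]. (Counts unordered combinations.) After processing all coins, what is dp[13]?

after  coin     0     1     2     3     4     5     6     7     8     9    10    11    12    13    14    15    16    17
          2     1     0     1     0     1     0     1     0     1     0     1     0     1     0     1     0     1     0
          4     1     0     1     0     2     0     2     0     3     0     3     0     4     0     4     0     5     0
          7     1     0     1     0     2     0     2     1     3     1     3     2     4     2     5     3     6     3

2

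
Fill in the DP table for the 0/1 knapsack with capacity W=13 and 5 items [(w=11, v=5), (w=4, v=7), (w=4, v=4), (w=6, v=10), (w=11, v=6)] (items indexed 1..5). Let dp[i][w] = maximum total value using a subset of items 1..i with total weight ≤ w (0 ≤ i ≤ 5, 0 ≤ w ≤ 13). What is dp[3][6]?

7

i\w   0   1   2   3   4   5   6   7   8   9  10  11  12  13
  0   0   0   0   0   0   0   0   0   0   0   0   0   0   0
  1   0   0   0   0   0   0   0   0   0   0   0   5   5   5
  2   0   0   0   0   7   7   7   7   7   7   7   7   7   7
  3   0   0   0   0   7   7   7   7  11  11  11  11  11  11
  4   0   0   0   0   7   7  10  10  11  11  17  17  17  17
  5   0   0   0   0   7   7  10  10  11  11  17  17  17  17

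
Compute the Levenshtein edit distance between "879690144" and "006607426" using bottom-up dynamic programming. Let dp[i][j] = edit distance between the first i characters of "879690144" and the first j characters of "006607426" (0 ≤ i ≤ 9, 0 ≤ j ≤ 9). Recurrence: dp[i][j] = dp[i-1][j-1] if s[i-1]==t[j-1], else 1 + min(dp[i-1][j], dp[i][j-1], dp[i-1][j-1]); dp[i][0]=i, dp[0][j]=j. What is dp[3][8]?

   ''  0  0  6  6  0  7  4  2  6
''  0  1  2  3  4  5  6  7  8  9
 8  1  1  2  3  4  5  6  7  8  9
 7  2  2  2  3  4  5  5  6  7  8
 9  3  3  3  3  4  5  6  6  7  8
 6  4  4  4  3  3  4  5  6  7  7
 9  5  5  5  4  4  4  5  6  7  8
 0  6  5  5  5  5  4  5  6  7  8
 1  7  6  6  6  6  5  5  6  7  8
 4  8  7  7  7  7  6  6  5  6  7
 4  9  8  8  8  8  7  7  6  6  7

7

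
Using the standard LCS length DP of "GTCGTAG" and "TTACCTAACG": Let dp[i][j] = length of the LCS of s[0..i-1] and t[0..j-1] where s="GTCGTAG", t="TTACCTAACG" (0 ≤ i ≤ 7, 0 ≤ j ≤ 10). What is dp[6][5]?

3

   ''  T  T  A  C  C  T  A  A  C  G
''  0  0  0  0  0  0  0  0  0  0  0
 G  0  0  0  0  0  0  0  0  0  0  1
 T  0  1  1  1  1  1  1  1  1  1  1
 C  0  1  1  1  2  2  2  2  2  2  2
 G  0  1  1  1  2  2  2  2  2  2  3
 T  0  1  2  2  2  2  3  3  3  3  3
 A  0  1  2  3  3  3  3  4  4  4  4
 G  0  1  2  3  3  3  3  4  4  4  5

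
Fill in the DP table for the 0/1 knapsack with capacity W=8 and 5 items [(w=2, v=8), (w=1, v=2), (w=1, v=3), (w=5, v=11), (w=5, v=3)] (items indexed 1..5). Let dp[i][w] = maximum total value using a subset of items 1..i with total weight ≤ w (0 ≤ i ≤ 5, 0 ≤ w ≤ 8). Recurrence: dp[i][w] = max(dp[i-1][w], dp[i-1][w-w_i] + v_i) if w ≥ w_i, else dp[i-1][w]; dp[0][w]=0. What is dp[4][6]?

14

i\w   0   1   2   3   4   5   6   7   8
  0   0   0   0   0   0   0   0   0   0
  1   0   0   8   8   8   8   8   8   8
  2   0   2   8  10  10  10  10  10  10
  3   0   3   8  11  13  13  13  13  13
  4   0   3   8  11  13  13  14  19  22
  5   0   3   8  11  13  13  14  19  22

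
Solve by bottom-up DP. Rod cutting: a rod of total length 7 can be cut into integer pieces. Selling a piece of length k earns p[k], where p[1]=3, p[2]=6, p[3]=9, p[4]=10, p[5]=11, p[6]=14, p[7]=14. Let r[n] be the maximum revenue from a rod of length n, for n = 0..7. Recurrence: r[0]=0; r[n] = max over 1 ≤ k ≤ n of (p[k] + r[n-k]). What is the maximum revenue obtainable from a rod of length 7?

   n    0    1    2    3    4    5    6    7
r[n]    0    3    6    9   12   15   18   21

21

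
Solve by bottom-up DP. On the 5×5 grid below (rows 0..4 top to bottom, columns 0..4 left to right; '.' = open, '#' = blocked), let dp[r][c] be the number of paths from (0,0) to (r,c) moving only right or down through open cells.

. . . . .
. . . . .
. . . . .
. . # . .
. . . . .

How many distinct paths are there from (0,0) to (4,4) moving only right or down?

r\c   0   1   2   3   4
  0   1   1   1   1   1
  1   1   2   3   4   5
  2   1   3   6  10  15
  3   1   4   0  10  25
  4   1   5   5  15  40

40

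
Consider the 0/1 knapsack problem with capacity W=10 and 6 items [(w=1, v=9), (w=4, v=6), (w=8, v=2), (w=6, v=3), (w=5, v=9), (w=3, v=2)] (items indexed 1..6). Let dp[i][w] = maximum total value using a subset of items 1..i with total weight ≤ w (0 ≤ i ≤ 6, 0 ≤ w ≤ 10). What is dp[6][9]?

20

i\w   0   1   2   3   4   5   6   7   8   9  10
  0   0   0   0   0   0   0   0   0   0   0   0
  1   0   9   9   9   9   9   9   9   9   9   9
  2   0   9   9   9   9  15  15  15  15  15  15
  3   0   9   9   9   9  15  15  15  15  15  15
  4   0   9   9   9   9  15  15  15  15  15  15
  5   0   9   9   9   9  15  18  18  18  18  24
  6   0   9   9   9  11  15  18  18  18  20  24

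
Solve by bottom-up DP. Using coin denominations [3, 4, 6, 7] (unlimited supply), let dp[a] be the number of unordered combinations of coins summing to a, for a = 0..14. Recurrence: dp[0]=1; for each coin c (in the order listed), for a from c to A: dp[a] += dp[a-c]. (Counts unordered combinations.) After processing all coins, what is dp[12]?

after  coin     0     1     2     3     4     5     6     7     8     9    10    11    12    13    14
          3     1     0     0     1     0     0     1     0     0     1     0     0     1     0     0
          4     1     0     0     1     1     0     1     1     1     1     1     1     2     1     1
          6     1     0     0     1     1     0     2     1     1     2     2     1     4     2     2
          7     1     0     0     1     1     0     2     2     1     2     3     2     4     4     4

4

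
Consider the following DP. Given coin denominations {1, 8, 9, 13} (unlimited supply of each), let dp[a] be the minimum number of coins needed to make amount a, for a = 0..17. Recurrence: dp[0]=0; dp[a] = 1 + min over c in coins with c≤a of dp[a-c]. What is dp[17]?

2

 a  0  1  2  3  4  5  6  7  8  9 10 11 12 13 14 15 16 17
dp  0  1  2  3  4  5  6  7  1  1  2  3  4  1  2  3  2  2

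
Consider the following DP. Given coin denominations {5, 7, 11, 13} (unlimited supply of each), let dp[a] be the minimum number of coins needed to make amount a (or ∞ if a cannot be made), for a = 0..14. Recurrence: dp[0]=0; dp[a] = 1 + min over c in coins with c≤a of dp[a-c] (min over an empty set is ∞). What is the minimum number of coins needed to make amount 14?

 a  0  1  2  3  4  5  6  7  8  9 10 11 12 13 14
dp  0  -  -  -  -  1  -  1  -  -  2  1  2  1  2
(- denotes ∞ / unreachable)

2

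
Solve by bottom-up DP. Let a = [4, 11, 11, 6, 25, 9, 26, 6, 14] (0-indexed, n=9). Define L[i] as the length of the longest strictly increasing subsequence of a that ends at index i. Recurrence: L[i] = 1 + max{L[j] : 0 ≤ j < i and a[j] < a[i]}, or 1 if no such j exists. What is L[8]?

   i    0    1    2    3    4    5    6    7    8
a[i]    4   11   11    6   25    9   26    6   14
L[i]    1    2    2    2    3    3    4    2    4

4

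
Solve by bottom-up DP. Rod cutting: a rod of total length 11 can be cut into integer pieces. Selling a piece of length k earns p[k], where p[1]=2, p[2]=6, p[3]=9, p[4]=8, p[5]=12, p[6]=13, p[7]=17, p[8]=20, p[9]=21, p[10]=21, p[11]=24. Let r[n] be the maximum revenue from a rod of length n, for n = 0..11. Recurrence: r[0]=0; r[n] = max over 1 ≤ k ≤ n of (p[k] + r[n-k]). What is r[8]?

   n    0    1    2    3    4    5    6    7    8    9   10   11
r[n]    0    2    6    9   12   15   18   21   24   27   30   33

24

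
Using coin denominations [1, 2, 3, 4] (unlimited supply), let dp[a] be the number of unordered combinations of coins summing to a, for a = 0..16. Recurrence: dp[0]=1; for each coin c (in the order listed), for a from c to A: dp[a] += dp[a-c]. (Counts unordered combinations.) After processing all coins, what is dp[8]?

15

after  coin     0     1     2     3     4     5     6     7     8     9    10    11    12    13    14    15    16
          1     1     1     1     1     1     1     1     1     1     1     1     1     1     1     1     1     1
          2     1     1     2     2     3     3     4     4     5     5     6     6     7     7     8     8     9
          3     1     1     2     3     4     5     7     8    10    12    14    16    19    21    24    27    30
          4     1     1     2     3     5     6     9    11    15    18    23    27    34    39    47    54    64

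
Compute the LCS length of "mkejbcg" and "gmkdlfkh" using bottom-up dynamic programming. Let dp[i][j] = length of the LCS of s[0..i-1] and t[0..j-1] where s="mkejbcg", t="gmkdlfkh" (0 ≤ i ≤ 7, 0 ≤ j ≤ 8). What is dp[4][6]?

2

   ''  g  m  k  d  l  f  k  h
''  0  0  0  0  0  0  0  0  0
 m  0  0  1  1  1  1  1  1  1
 k  0  0  1  2  2  2  2  2  2
 e  0  0  1  2  2  2  2  2  2
 j  0  0  1  2  2  2  2  2  2
 b  0  0  1  2  2  2  2  2  2
 c  0  0  1  2  2  2  2  2  2
 g  0  1  1  2  2  2  2  2  2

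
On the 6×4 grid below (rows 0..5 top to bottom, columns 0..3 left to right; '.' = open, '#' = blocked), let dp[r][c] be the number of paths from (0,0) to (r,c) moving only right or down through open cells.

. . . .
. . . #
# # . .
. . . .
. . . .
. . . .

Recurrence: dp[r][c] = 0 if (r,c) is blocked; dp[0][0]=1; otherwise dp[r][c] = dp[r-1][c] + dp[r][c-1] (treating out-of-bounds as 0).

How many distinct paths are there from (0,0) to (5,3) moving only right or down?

12

r\c   0   1   2   3
  0   1   1   1   1
  1   1   2   3   0
  2   0   0   3   3
  3   0   0   3   6
  4   0   0   3   9
  5   0   0   3  12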